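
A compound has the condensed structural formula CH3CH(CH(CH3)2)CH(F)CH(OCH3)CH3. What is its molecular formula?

C9H19FO

Element totals:
  C: 9
  H: 19
  F: 1
  O: 1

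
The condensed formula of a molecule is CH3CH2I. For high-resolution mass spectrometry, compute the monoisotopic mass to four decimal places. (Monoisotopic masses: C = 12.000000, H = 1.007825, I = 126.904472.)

155.9436

Atom tally by fragment:
  CH3 → C:1 H:3
  CH2I → C:1 H:2 I:1
Element totals:
  C: 2
  H: 5
  I: 1
Molecular formula: C2H5I.
  M = 2(12.0) + 5(1.007825) + 126.904472
    = 24.000000 + 5.039125 + 126.904472 = 155.943597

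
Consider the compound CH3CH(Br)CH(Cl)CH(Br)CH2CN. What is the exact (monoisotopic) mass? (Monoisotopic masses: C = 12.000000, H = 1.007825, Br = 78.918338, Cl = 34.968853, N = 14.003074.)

Atom tally by fragment:
  CH3 → C:1 H:3
  CH(Br) → C:1 H:1 Br:1
  CH(Cl) → C:1 H:1 Cl:1
  CH(Br) → C:1 H:1 Br:1
  CH2CN → C:2 H:2 N:1
Element totals:
  C: 6
  H: 8
  Br: 2
  Cl: 1
  N: 1
Molecular formula: C6H8Br2ClN.
  M = 6(12.0) + 8(1.007825) + 2(78.918338) + 34.968853 + 14.003074
    = 72.000000 + 8.062600 + 157.836676 + 34.968853 + 14.003074 = 286.871203

286.8712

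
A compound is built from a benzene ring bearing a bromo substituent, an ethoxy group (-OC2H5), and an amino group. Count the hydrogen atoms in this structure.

10

Atom tally by fragment:
  benzene ring core → C:6 H:6
  (− 3 ring H displaced by substituents)
  + Br → Br:1
  + OC2H5 → C:2 H:5 O:1
  + NH2 → N:1 H:2
Element totals:
  C: 8
  H: 10
  Br: 1
  N: 1
  O: 1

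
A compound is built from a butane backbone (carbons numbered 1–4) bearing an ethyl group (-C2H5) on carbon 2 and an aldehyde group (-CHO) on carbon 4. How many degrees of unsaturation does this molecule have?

1

Atom tally by fragment:
  CH3 → C:1 H:3
  CH(C2H5) → C:3 H:6
  CH2 → C:1 H:2
  CH2CHO → C:2 H:3 O:1
Element totals:
  C: 7
  H: 14
  O: 1
Molecular formula: C7H14O.
DoU = (2C + 2 + N − H − X) / 2 = (2·7 + 2 + 0 − 14 − 0) / 2 = 1.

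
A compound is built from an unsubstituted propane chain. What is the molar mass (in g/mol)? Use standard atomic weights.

44.10 g/mol

Atom tally by fragment:
  CH3 → C:1 H:3
  CH2 → C:1 H:2
  CH3 → C:1 H:3
Element totals:
  C: 3
  H: 8
Molecular formula: C3H8.
  M = 3(12.011) + 8(1.008)
    = 36.033 + 8.064 = 44.097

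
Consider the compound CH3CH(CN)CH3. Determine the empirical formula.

C4H7N

Atom tally by fragment:
  CH3 → C:1 H:3
  CH(CN) → C:2 H:1 N:1
  CH3 → C:1 H:3
Element totals:
  C: 4
  H: 7
  N: 1
Molecular formula: C4H7N.
gcd of subscripts (4, 7, 1) = 1, so the empirical formula equals the molecular formula.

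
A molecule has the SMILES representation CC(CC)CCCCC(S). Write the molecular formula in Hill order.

Atom tally by fragment:
  CH3 → C:1 H:3
  CH(C2H5) → C:3 H:6
  CH2 → C:1 H:2
  CH2 → C:1 H:2
  CH2 → C:1 H:2
  CH2 → C:1 H:2
  CH2SH → C:1 H:3 S:1
Element totals:
  C: 9
  H: 20
  S: 1

C9H20S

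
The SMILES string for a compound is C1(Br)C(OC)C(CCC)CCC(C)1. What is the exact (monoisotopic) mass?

248.0776

Atom tally by fragment:
  cyclohexane ring core → C:6 H:12
  (− 4 ring H displaced by substituents)
  + Br → Br:1
  + OCH3 → C:1 H:3 O:1
  + CH2CH2CH3 → C:3 H:7
  + CH3 → C:1 H:3
Element totals:
  C: 11
  H: 21
  Br: 1
  O: 1
Molecular formula: C11H21BrO.
  M = 11(12.0) + 21(1.007825) + 78.918338 + 15.994915
    = 132.000000 + 21.164325 + 78.918338 + 15.994915 = 248.077578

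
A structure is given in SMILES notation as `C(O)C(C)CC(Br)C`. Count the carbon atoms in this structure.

6

Atom tally by fragment:
  HOCH2 → C:1 H:3 O:1
  CH(CH3) → C:2 H:4
  CH2 → C:1 H:2
  CH(Br) → C:1 H:1 Br:1
  CH3 → C:1 H:3
Element totals:
  C: 6
  H: 13
  Br: 1
  O: 1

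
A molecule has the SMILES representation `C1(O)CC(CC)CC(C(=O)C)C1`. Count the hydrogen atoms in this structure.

Atom tally by fragment:
  cyclohexane ring core → C:6 H:12
  (− 3 ring H displaced by substituents)
  + OH → O:1 H:1
  + C2H5 → C:2 H:5
  + COCH3 → C:2 H:3 O:1
Element totals:
  C: 10
  H: 18
  O: 2

18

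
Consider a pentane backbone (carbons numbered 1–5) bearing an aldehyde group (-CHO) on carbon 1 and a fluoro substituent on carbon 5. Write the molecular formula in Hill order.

C6H11FO

Atom tally by fragment:
  OHCCH2 → C:2 H:3 O:1
  CH2 → C:1 H:2
  CH2 → C:1 H:2
  CH2 → C:1 H:2
  CH2F → C:1 H:2 F:1
Element totals:
  C: 6
  H: 11
  F: 1
  O: 1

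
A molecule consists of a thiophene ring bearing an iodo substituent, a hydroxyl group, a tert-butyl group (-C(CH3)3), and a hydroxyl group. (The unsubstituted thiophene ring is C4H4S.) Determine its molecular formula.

Atom tally by fragment:
  thiophene ring core → C:4 H:4 S:1
  (− 4 ring H displaced by substituents)
  + I → I:1
  + OH → O:1 H:1
  + C(CH3)3 → C:4 H:9
  + OH → O:1 H:1
Element totals:
  C: 8
  H: 11
  I: 1
  O: 2
  S: 1

C8H11IO2S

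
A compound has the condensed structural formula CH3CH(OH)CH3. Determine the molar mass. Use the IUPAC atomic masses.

Atom tally by fragment:
  CH3 → C:1 H:3
  CH(OH) → C:1 H:2 O:1
  CH3 → C:1 H:3
Element totals:
  C: 3
  H: 8
  O: 1
Molecular formula: C3H8O.
  M = 3(12.011) + 8(1.008) + 15.999
    = 36.033 + 8.064 + 15.999 = 60.096

60.10 g/mol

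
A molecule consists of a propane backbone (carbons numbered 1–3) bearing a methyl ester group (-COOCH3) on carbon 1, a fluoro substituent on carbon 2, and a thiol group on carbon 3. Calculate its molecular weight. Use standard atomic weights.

152.18 g/mol

Atom tally by fragment:
  CH3OOCCH2 → C:3 H:5 O:2
  CH(F) → C:1 H:1 F:1
  CH2SH → C:1 H:3 S:1
Element totals:
  C: 5
  H: 9
  F: 1
  O: 2
  S: 1
Molecular formula: C5H9FO2S.
  M = 5(12.011) + 9(1.008) + 18.998 + 2(15.999) + 32.06
    = 60.055 + 9.072 + 18.998 + 31.998 + 32.060 = 152.183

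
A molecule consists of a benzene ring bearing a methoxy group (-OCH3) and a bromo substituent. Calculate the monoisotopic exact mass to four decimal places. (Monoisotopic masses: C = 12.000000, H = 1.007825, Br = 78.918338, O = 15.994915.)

185.9680

Atom tally by fragment:
  benzene ring core → C:6 H:6
  (− 2 ring H displaced by substituents)
  + OCH3 → C:1 H:3 O:1
  + Br → Br:1
Element totals:
  C: 7
  H: 7
  Br: 1
  O: 1
Molecular formula: C7H7BrO.
  M = 7(12.0) + 7(1.007825) + 78.918338 + 15.994915
    = 84.000000 + 7.054775 + 78.918338 + 15.994915 = 185.968028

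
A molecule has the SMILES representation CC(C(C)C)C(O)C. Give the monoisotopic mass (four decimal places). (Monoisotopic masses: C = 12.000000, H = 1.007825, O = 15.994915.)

116.1201

Atom tally by fragment:
  CH3 → C:1 H:3
  CH(CH(CH3)2) → C:4 H:8
  CH(OH) → C:1 H:2 O:1
  CH3 → C:1 H:3
Element totals:
  C: 7
  H: 16
  O: 1
Molecular formula: C7H16O.
  M = 7(12.0) + 16(1.007825) + 15.994915
    = 84.000000 + 16.125200 + 15.994915 = 116.120115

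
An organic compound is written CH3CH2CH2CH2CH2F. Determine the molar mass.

Element totals:
  C: 5
  H: 11
  F: 1
Molecular formula: C5H11F.
  M = 5(12.011) + 11(1.008) + 18.998
    = 60.055 + 11.088 + 18.998 = 90.141

90.14 g/mol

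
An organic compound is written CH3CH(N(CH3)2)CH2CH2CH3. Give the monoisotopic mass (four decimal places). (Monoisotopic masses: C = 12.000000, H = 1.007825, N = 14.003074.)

115.1361

Atom tally by fragment:
  CH3 → C:1 H:3
  CH(N(CH3)2) → C:3 H:7 N:1
  CH2 → C:1 H:2
  CH2 → C:1 H:2
  CH3 → C:1 H:3
Element totals:
  C: 7
  H: 17
  N: 1
Molecular formula: C7H17N.
  M = 7(12.0) + 17(1.007825) + 14.003074
    = 84.000000 + 17.133025 + 14.003074 = 115.136099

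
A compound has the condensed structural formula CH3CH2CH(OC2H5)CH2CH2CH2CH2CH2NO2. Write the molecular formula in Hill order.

C10H21NO3

Element totals:
  C: 10
  H: 21
  N: 1
  O: 3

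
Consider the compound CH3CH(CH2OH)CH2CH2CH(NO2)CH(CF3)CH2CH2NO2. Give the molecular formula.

C10H17F3N2O5

Atom tally by fragment:
  CH3 → C:1 H:3
  CH(CH2OH) → C:2 H:4 O:1
  CH2 → C:1 H:2
  CH2 → C:1 H:2
  CH(NO2) → C:1 H:1 N:1 O:2
  CH(CF3) → C:2 H:1 F:3
  CH2 → C:1 H:2
  CH2NO2 → C:1 H:2 N:1 O:2
Element totals:
  C: 10
  H: 17
  F: 3
  N: 2
  O: 5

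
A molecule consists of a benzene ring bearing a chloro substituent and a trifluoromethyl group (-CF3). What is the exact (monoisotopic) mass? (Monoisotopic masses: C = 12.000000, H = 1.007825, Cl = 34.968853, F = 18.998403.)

Atom tally by fragment:
  benzene ring core → C:6 H:6
  (− 2 ring H displaced by substituents)
  + Cl → Cl:1
  + CF3 → C:1 F:3
Element totals:
  C: 7
  H: 4
  Cl: 1
  F: 3
Molecular formula: C7H4ClF3.
  M = 7(12.0) + 4(1.007825) + 34.968853 + 3(18.998403)
    = 84.000000 + 4.031300 + 34.968853 + 56.995209 = 179.995362

179.9954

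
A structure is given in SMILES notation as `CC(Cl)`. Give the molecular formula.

C2H5Cl

Atom tally by fragment:
  CH3 → C:1 H:3
  CH2Cl → C:1 H:2 Cl:1
Element totals:
  C: 2
  H: 5
  Cl: 1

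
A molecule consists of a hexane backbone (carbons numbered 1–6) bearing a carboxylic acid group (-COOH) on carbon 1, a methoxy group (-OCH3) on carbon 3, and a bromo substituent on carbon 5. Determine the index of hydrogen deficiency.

1

Atom tally by fragment:
  HOOCCH2 → C:2 H:3 O:2
  CH2 → C:1 H:2
  CH(OCH3) → C:2 H:4 O:1
  CH2 → C:1 H:2
  CH(Br) → C:1 H:1 Br:1
  CH3 → C:1 H:3
Element totals:
  C: 8
  H: 15
  Br: 1
  O: 3
Molecular formula: C8H15BrO3.
DoU = (2C + 2 + N − H − X) / 2 = (2·8 + 2 + 0 − 15 − 1) / 2 = 1.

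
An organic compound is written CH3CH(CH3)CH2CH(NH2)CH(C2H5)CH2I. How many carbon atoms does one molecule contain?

9

Atom tally by fragment:
  CH3 → C:1 H:3
  CH(CH3) → C:2 H:4
  CH2 → C:1 H:2
  CH(NH2) → C:1 H:3 N:1
  CH(C2H5) → C:3 H:6
  CH2I → C:1 H:2 I:1
Element totals:
  C: 9
  H: 20
  I: 1
  N: 1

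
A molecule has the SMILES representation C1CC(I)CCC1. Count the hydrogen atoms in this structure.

11

Atom tally by fragment:
  cyclohexane ring core → C:6 H:12
  (− 1 ring H displaced by substituents)
  + I → I:1
Element totals:
  C: 6
  H: 11
  I: 1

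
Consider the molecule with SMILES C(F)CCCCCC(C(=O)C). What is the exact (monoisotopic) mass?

160.1263

Atom tally by fragment:
  FCH2 → C:1 H:2 F:1
  CH2 → C:1 H:2
  CH2 → C:1 H:2
  CH2 → C:1 H:2
  CH2 → C:1 H:2
  CH2 → C:1 H:2
  CH2COCH3 → C:3 H:5 O:1
Element totals:
  C: 9
  H: 17
  F: 1
  O: 1
Molecular formula: C9H17FO.
  M = 9(12.0) + 17(1.007825) + 18.998403 + 15.994915
    = 108.000000 + 17.133025 + 18.998403 + 15.994915 = 160.126343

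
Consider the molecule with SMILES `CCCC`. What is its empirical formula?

C2H5

Atom tally by fragment:
  CH3 → C:1 H:3
  CH2 → C:1 H:2
  CH2 → C:1 H:2
  CH3 → C:1 H:3
Element totals:
  C: 4
  H: 10
Molecular formula: C4H10.
gcd of subscripts = 2; dividing each by 2:
  C: 4/2 = 2
  H: 10/2 = 5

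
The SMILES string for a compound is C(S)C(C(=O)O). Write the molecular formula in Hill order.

C3H6O2S

Atom tally by fragment:
  HSCH2 → C:1 H:3 S:1
  CH2COOH → C:2 H:3 O:2
Element totals:
  C: 3
  H: 6
  O: 2
  S: 1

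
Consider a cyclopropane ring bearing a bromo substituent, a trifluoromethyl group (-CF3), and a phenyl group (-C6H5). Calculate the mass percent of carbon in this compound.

Atom tally by fragment:
  cyclopropane ring core → C:3 H:6
  (− 3 ring H displaced by substituents)
  + Br → Br:1
  + CF3 → C:1 F:3
  + C6H5 → C:6 H:5
Element totals:
  C: 10
  H: 8
  Br: 1
  F: 3
Molecular formula: C10H8BrF3.
Molar mass = 265.072 g/mol.
Mass from C: 10 × 12.011 = 120.110 g/mol.
%C = 120.110 / 265.072 × 100 = 45.31%.

45.31%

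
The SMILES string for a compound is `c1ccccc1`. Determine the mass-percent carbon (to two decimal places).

Atom tally by fragment:
  benzene ring core → C:6 H:6
Element totals:
  C: 6
  H: 6
Molecular formula: C6H6.
Molar mass = 78.114 g/mol.
Mass from C: 6 × 12.011 = 72.066 g/mol.
%C = 72.066 / 78.114 × 100 = 92.26%.

92.26%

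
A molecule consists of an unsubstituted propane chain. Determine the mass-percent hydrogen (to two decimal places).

18.29%

Atom tally by fragment:
  CH3 → C:1 H:3
  CH2 → C:1 H:2
  CH3 → C:1 H:3
Element totals:
  C: 3
  H: 8
Molecular formula: C3H8.
Molar mass = 44.097 g/mol.
Mass from H: 8 × 1.008 = 8.064 g/mol.
%H = 8.064 / 44.097 × 100 = 18.29%.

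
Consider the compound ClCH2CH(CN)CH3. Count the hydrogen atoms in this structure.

6

Atom tally by fragment:
  ClCH2 → C:1 H:2 Cl:1
  CH(CN) → C:2 H:1 N:1
  CH3 → C:1 H:3
Element totals:
  C: 4
  H: 6
  Cl: 1
  N: 1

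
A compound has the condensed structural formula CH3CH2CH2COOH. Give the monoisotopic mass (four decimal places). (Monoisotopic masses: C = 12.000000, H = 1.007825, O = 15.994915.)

Atom tally by fragment:
  CH3 → C:1 H:3
  CH2 → C:1 H:2
  CH2COOH → C:2 H:3 O:2
Element totals:
  C: 4
  H: 8
  O: 2
Molecular formula: C4H8O2.
  M = 4(12.0) + 8(1.007825) + 2(15.994915)
    = 48.000000 + 8.062600 + 31.989830 = 88.052430

88.0524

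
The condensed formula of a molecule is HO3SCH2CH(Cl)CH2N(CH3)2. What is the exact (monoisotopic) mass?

Atom tally by fragment:
  HO3SCH2 → C:1 H:3 S:1 O:3
  CH(Cl) → C:1 H:1 Cl:1
  CH2N(CH3)2 → C:3 H:8 N:1
Element totals:
  C: 5
  H: 12
  Cl: 1
  N: 1
  O: 3
  S: 1
Molecular formula: C5H12ClNO3S.
  M = 5(12.0) + 12(1.007825) + 34.968853 + 14.003074 + 3(15.994915) + 31.972071
    = 60.000000 + 12.093900 + 34.968853 + 14.003074 + 47.984745 + 31.972071 = 201.022643

201.0226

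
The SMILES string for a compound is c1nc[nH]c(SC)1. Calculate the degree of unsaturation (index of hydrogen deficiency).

3

Atom tally by fragment:
  imidazole ring core → C:3 H:4 N:2
  (− 1 ring H displaced by substituents)
  + SCH3 → C:1 H:3 S:1
Element totals:
  C: 4
  H: 6
  N: 2
  S: 1
Molecular formula: C4H6N2S.
DoU = (2C + 2 + N − H − X) / 2 = (2·4 + 2 + 2 − 6 − 0) / 2 = 3.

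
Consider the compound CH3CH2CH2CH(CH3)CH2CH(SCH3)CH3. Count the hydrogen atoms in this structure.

Atom tally by fragment:
  CH3 → C:1 H:3
  CH2 → C:1 H:2
  CH2 → C:1 H:2
  CH(CH3) → C:2 H:4
  CH2 → C:1 H:2
  CH(SCH3) → C:2 H:4 S:1
  CH3 → C:1 H:3
Element totals:
  C: 9
  H: 20
  S: 1

20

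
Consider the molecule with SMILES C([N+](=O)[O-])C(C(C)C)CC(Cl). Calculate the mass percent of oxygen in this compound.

Atom tally by fragment:
  O2NCH2 → C:1 H:2 N:1 O:2
  CH(CH(CH3)2) → C:4 H:8
  CH2 → C:1 H:2
  CH2Cl → C:1 H:2 Cl:1
Element totals:
  C: 7
  H: 14
  Cl: 1
  N: 1
  O: 2
Molecular formula: C7H14ClNO2.
Molar mass = 179.644 g/mol.
Mass from O: 2 × 15.999 = 31.998 g/mol.
%O = 31.998 / 179.644 × 100 = 17.81%.

17.81%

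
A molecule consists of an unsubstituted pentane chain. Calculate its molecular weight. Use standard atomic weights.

72.15 g/mol

Atom tally by fragment:
  CH3 → C:1 H:3
  CH2 → C:1 H:2
  CH2 → C:1 H:2
  CH2 → C:1 H:2
  CH3 → C:1 H:3
Element totals:
  C: 5
  H: 12
Molecular formula: C5H12.
  M = 5(12.011) + 12(1.008)
    = 60.055 + 12.096 = 72.151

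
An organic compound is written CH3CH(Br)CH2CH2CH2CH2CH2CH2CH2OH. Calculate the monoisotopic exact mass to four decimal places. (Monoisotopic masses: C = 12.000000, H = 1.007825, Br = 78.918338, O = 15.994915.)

Element totals:
  C: 9
  H: 19
  Br: 1
  O: 1
Molecular formula: C9H19BrO.
  M = 9(12.0) + 19(1.007825) + 78.918338 + 15.994915
    = 108.000000 + 19.148675 + 78.918338 + 15.994915 = 222.061928

222.0619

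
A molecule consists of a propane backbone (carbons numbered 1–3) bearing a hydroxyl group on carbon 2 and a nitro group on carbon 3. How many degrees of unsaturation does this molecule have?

1

Atom tally by fragment:
  CH3 → C:1 H:3
  CH(OH) → C:1 H:2 O:1
  CH2NO2 → C:1 H:2 N:1 O:2
Element totals:
  C: 3
  H: 7
  N: 1
  O: 3
Molecular formula: C3H7NO3.
DoU = (2C + 2 + N − H − X) / 2 = (2·3 + 2 + 1 − 7 − 0) / 2 = 1.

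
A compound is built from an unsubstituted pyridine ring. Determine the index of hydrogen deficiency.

4

Atom tally by fragment:
  pyridine ring core → C:5 H:5 N:1
Element totals:
  C: 5
  H: 5
  N: 1
Molecular formula: C5H5N.
DoU = (2C + 2 + N − H − X) / 2 = (2·5 + 2 + 1 − 5 − 0) / 2 = 4.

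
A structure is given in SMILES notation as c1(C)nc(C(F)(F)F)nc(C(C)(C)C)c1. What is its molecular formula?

Atom tally by fragment:
  pyrimidine ring core → C:4 H:4 N:2
  (− 3 ring H displaced by substituents)
  + CH3 → C:1 H:3
  + CF3 → C:1 F:3
  + C(CH3)3 → C:4 H:9
Element totals:
  C: 10
  H: 13
  F: 3
  N: 2

C10H13F3N2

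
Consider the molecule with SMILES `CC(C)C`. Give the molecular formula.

Atom tally by fragment:
  CH3 → C:1 H:3
  CH(CH3) → C:2 H:4
  CH3 → C:1 H:3
Element totals:
  C: 4
  H: 10

C4H10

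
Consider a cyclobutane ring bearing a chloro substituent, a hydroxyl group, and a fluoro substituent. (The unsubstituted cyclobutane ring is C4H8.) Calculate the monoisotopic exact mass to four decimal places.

Atom tally by fragment:
  cyclobutane ring core → C:4 H:8
  (− 3 ring H displaced by substituents)
  + Cl → Cl:1
  + OH → O:1 H:1
  + F → F:1
Element totals:
  C: 4
  H: 6
  Cl: 1
  F: 1
  O: 1
Molecular formula: C4H6ClFO.
  M = 4(12.0) + 6(1.007825) + 34.968853 + 18.998403 + 15.994915
    = 48.000000 + 6.046950 + 34.968853 + 18.998403 + 15.994915 = 124.009121

124.0091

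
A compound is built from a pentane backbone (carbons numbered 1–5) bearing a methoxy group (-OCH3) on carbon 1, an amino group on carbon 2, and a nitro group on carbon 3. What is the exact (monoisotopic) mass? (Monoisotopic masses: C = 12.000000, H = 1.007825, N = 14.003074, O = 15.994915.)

162.1004

Atom tally by fragment:
  CH3OCH2 → C:2 H:5 O:1
  CH(NH2) → C:1 H:3 N:1
  CH(NO2) → C:1 H:1 N:1 O:2
  CH2 → C:1 H:2
  CH3 → C:1 H:3
Element totals:
  C: 6
  H: 14
  N: 2
  O: 3
Molecular formula: C6H14N2O3.
  M = 6(12.0) + 14(1.007825) + 2(14.003074) + 3(15.994915)
    = 72.000000 + 14.109550 + 28.006148 + 47.984745 = 162.100443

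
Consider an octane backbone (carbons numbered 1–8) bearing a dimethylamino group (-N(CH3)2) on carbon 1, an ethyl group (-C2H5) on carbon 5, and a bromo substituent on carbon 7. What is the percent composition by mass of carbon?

Atom tally by fragment:
  (CH3)2NCH2 → C:3 H:8 N:1
  CH2 → C:1 H:2
  CH2 → C:1 H:2
  CH2 → C:1 H:2
  CH(C2H5) → C:3 H:6
  CH2 → C:1 H:2
  CH(Br) → C:1 H:1 Br:1
  CH3 → C:1 H:3
Element totals:
  C: 12
  H: 26
  Br: 1
  N: 1
Molecular formula: C12H26BrN.
Molar mass = 264.251 g/mol.
Mass from C: 12 × 12.011 = 144.132 g/mol.
%C = 144.132 / 264.251 × 100 = 54.54%.

54.54%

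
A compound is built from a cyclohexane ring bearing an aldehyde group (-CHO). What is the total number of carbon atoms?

Atom tally by fragment:
  cyclohexane ring core → C:6 H:12
  (− 1 ring H displaced by substituents)
  + CHO → C:1 H:1 O:1
Element totals:
  C: 7
  H: 12
  O: 1

7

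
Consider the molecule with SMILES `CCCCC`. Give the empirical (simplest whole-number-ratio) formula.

C5H12

Atom tally by fragment:
  CH3 → C:1 H:3
  CH2 → C:1 H:2
  CH2 → C:1 H:2
  CH2 → C:1 H:2
  CH3 → C:1 H:3
Element totals:
  C: 5
  H: 12
Molecular formula: C5H12.
gcd of subscripts (5, 12) = 1, so the empirical formula equals the molecular formula.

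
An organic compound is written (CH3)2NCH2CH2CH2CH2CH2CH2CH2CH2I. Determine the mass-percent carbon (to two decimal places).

42.41%

Atom tally by fragment:
  (CH3)2NCH2 → C:3 H:8 N:1
  CH2 → C:1 H:2
  CH2 → C:1 H:2
  CH2 → C:1 H:2
  CH2 → C:1 H:2
  CH2 → C:1 H:2
  CH2 → C:1 H:2
  CH2I → C:1 H:2 I:1
Element totals:
  C: 10
  H: 22
  I: 1
  N: 1
Molecular formula: C10H22IN.
Molar mass = 283.197 g/mol.
Mass from C: 10 × 12.011 = 120.110 g/mol.
%C = 120.110 / 283.197 × 100 = 42.41%.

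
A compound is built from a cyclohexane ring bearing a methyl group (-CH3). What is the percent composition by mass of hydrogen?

14.37%

Atom tally by fragment:
  cyclohexane ring core → C:6 H:12
  (− 1 ring H displaced by substituents)
  + CH3 → C:1 H:3
Element totals:
  C: 7
  H: 14
Molecular formula: C7H14.
Molar mass = 98.189 g/mol.
Mass from H: 14 × 1.008 = 14.112 g/mol.
%H = 14.112 / 98.189 × 100 = 14.37%.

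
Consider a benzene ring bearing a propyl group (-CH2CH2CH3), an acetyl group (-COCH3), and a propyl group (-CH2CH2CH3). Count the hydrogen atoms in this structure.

20

Atom tally by fragment:
  benzene ring core → C:6 H:6
  (− 3 ring H displaced by substituents)
  + CH2CH2CH3 → C:3 H:7
  + COCH3 → C:2 H:3 O:1
  + CH2CH2CH3 → C:3 H:7
Element totals:
  C: 14
  H: 20
  O: 1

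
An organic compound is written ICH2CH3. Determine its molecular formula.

C2H5I

Atom tally by fragment:
  ICH2 → C:1 H:2 I:1
  CH3 → C:1 H:3
Element totals:
  C: 2
  H: 5
  I: 1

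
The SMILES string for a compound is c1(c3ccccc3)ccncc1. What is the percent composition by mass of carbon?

85.13%

Atom tally by fragment:
  pyridine ring core → C:5 H:5 N:1
  (− 1 ring H displaced by substituents)
  + C6H5 → C:6 H:5
Element totals:
  C: 11
  H: 9
  N: 1
Molecular formula: C11H9N.
Molar mass = 155.200 g/mol.
Mass from C: 11 × 12.011 = 132.121 g/mol.
%C = 132.121 / 155.200 × 100 = 85.13%.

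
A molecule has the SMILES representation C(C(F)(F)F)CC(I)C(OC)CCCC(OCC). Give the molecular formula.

C12H22F3IO2

Atom tally by fragment:
  F3CCH2 → C:2 H:2 F:3
  CH2 → C:1 H:2
  CH(I) → C:1 H:1 I:1
  CH(OCH3) → C:2 H:4 O:1
  CH2 → C:1 H:2
  CH2 → C:1 H:2
  CH2 → C:1 H:2
  CH2OC2H5 → C:3 H:7 O:1
Element totals:
  C: 12
  H: 22
  F: 3
  I: 1
  O: 2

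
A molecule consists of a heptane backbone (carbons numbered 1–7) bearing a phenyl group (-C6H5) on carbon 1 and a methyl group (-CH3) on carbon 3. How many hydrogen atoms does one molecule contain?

22

Atom tally by fragment:
  C6H5CH2 → C:7 H:7
  CH2 → C:1 H:2
  CH(CH3) → C:2 H:4
  CH2 → C:1 H:2
  CH2 → C:1 H:2
  CH2 → C:1 H:2
  CH3 → C:1 H:3
Element totals:
  C: 14
  H: 22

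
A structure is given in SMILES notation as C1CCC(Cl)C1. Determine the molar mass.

104.58 g/mol

Atom tally by fragment:
  cyclopentane ring core → C:5 H:10
  (− 1 ring H displaced by substituents)
  + Cl → Cl:1
Element totals:
  C: 5
  H: 9
  Cl: 1
Molecular formula: C5H9Cl.
  M = 5(12.011) + 9(1.008) + 35.45
    = 60.055 + 9.072 + 35.450 = 104.577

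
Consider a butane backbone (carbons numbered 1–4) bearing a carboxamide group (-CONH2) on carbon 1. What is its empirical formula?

Atom tally by fragment:
  H2NOCCH2 → C:2 H:4 O:1 N:1
  CH2 → C:1 H:2
  CH2 → C:1 H:2
  CH3 → C:1 H:3
Element totals:
  C: 5
  H: 11
  N: 1
  O: 1
Molecular formula: C5H11NO.
gcd of subscripts (5, 11, 1, 1) = 1, so the empirical formula equals the molecular formula.

C5H11NO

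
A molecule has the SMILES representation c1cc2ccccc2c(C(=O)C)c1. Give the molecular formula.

C12H10O

Atom tally by fragment:
  naphthalene ring system core → C:10 H:8
  (− 1 ring H displaced by substituents)
  + COCH3 → C:2 H:3 O:1
Element totals:
  C: 12
  H: 10
  O: 1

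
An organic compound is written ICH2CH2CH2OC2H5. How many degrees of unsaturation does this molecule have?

0

Atom tally by fragment:
  ICH2 → C:1 H:2 I:1
  CH2 → C:1 H:2
  CH2OC2H5 → C:3 H:7 O:1
Element totals:
  C: 5
  H: 11
  I: 1
  O: 1
Molecular formula: C5H11IO.
DoU = (2C + 2 + N − H − X) / 2 = (2·5 + 2 + 0 − 11 − 1) / 2 = 0.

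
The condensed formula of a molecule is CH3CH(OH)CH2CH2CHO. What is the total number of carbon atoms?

5

Atom tally by fragment:
  CH3 → C:1 H:3
  CH(OH) → C:1 H:2 O:1
  CH2 → C:1 H:2
  CH2CHO → C:2 H:3 O:1
Element totals:
  C: 5
  H: 10
  O: 2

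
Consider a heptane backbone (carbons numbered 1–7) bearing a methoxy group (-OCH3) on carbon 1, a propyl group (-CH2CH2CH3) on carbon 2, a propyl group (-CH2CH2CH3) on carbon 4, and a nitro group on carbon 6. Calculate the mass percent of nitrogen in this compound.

5.40%

Atom tally by fragment:
  CH3OCH2 → C:2 H:5 O:1
  CH(CH2CH2CH3) → C:4 H:8
  CH2 → C:1 H:2
  CH(CH2CH2CH3) → C:4 H:8
  CH2 → C:1 H:2
  CH(NO2) → C:1 H:1 N:1 O:2
  CH3 → C:1 H:3
Element totals:
  C: 14
  H: 29
  N: 1
  O: 3
Molecular formula: C14H29NO3.
Molar mass = 259.390 g/mol.
Mass from N: 1 × 14.007 = 14.007 g/mol.
%N = 14.007 / 259.390 × 100 = 5.40%.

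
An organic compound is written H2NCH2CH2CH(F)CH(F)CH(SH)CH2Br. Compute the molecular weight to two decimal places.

Element totals:
  C: 6
  H: 12
  Br: 1
  F: 2
  N: 1
  S: 1
Molecular formula: C6H12BrF2NS.
  M = 6(12.011) + 12(1.008) + 79.904 + 2(18.998) + 14.007 + 32.06
    = 72.066 + 12.096 + 79.904 + 37.996 + 14.007 + 32.060 = 248.129

248.13 g/mol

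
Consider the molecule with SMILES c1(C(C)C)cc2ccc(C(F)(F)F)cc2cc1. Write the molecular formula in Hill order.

C14H13F3

Atom tally by fragment:
  naphthalene ring system core → C:10 H:8
  (− 2 ring H displaced by substituents)
  + CH(CH3)2 → C:3 H:7
  + CF3 → C:1 F:3
Element totals:
  C: 14
  H: 13
  F: 3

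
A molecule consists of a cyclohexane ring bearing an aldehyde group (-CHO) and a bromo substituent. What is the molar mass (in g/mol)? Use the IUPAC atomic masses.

191.07 g/mol

Atom tally by fragment:
  cyclohexane ring core → C:6 H:12
  (− 2 ring H displaced by substituents)
  + CHO → C:1 H:1 O:1
  + Br → Br:1
Element totals:
  C: 7
  H: 11
  Br: 1
  O: 1
Molecular formula: C7H11BrO.
  M = 7(12.011) + 11(1.008) + 79.904 + 15.999
    = 84.077 + 11.088 + 79.904 + 15.999 = 191.068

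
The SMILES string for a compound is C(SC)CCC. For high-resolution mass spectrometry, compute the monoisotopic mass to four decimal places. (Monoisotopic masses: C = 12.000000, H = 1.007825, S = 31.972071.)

Atom tally by fragment:
  CH3SCH2 → C:2 H:5 S:1
  CH2 → C:1 H:2
  CH2 → C:1 H:2
  CH3 → C:1 H:3
Element totals:
  C: 5
  H: 12
  S: 1
Molecular formula: C5H12S.
  M = 5(12.0) + 12(1.007825) + 31.972071
    = 60.000000 + 12.093900 + 31.972071 = 104.065971

104.0660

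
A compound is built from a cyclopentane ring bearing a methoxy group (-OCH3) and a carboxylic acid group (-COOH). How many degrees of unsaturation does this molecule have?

2

Atom tally by fragment:
  cyclopentane ring core → C:5 H:10
  (− 2 ring H displaced by substituents)
  + OCH3 → C:1 H:3 O:1
  + COOH → C:1 H:1 O:2
Element totals:
  C: 7
  H: 12
  O: 3
Molecular formula: C7H12O3.
DoU = (2C + 2 + N − H − X) / 2 = (2·7 + 2 + 0 − 12 − 0) / 2 = 2.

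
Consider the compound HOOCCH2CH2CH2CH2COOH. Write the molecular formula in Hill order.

C6H10O4

Atom tally by fragment:
  HOOCCH2 → C:2 H:3 O:2
  CH2 → C:1 H:2
  CH2 → C:1 H:2
  CH2COOH → C:2 H:3 O:2
Element totals:
  C: 6
  H: 10
  O: 4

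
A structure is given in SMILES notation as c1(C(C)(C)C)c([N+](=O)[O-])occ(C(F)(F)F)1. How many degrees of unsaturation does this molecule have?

Atom tally by fragment:
  furan ring core → C:4 H:4 O:1
  (− 3 ring H displaced by substituents)
  + C(CH3)3 → C:4 H:9
  + NO2 → N:1 O:2
  + CF3 → C:1 F:3
Element totals:
  C: 9
  H: 10
  F: 3
  N: 1
  O: 3
Molecular formula: C9H10F3NO3.
DoU = (2C + 2 + N − H − X) / 2 = (2·9 + 2 + 1 − 10 − 3) / 2 = 4.

4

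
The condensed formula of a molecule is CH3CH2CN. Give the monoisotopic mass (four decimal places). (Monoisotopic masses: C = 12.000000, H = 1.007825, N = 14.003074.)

55.0422

Atom tally by fragment:
  CH3 → C:1 H:3
  CH2CN → C:2 H:2 N:1
Element totals:
  C: 3
  H: 5
  N: 1
Molecular formula: C3H5N.
  M = 3(12.0) + 5(1.007825) + 14.003074
    = 36.000000 + 5.039125 + 14.003074 = 55.042199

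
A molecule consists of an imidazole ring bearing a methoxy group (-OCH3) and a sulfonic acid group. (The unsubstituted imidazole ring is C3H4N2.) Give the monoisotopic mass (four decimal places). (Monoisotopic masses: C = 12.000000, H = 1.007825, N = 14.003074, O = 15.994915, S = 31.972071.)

Atom tally by fragment:
  imidazole ring core → C:3 H:4 N:2
  (− 2 ring H displaced by substituents)
  + OCH3 → C:1 H:3 O:1
  + SO3H → S:1 O:3 H:1
Element totals:
  C: 4
  H: 6
  N: 2
  O: 4
  S: 1
Molecular formula: C4H6N2O4S.
  M = 4(12.0) + 6(1.007825) + 2(14.003074) + 4(15.994915) + 31.972071
    = 48.000000 + 6.046950 + 28.006148 + 63.979660 + 31.972071 = 178.004829

178.0048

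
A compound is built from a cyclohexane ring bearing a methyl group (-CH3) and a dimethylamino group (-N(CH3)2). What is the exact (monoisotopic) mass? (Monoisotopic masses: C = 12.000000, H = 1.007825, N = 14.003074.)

141.1517

Atom tally by fragment:
  cyclohexane ring core → C:6 H:12
  (− 2 ring H displaced by substituents)
  + CH3 → C:1 H:3
  + N(CH3)2 → N:1 C:2 H:6
Element totals:
  C: 9
  H: 19
  N: 1
Molecular formula: C9H19N.
  M = 9(12.0) + 19(1.007825) + 14.003074
    = 108.000000 + 19.148675 + 14.003074 = 141.151749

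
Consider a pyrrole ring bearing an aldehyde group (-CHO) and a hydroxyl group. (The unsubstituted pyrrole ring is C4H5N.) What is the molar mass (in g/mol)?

Atom tally by fragment:
  pyrrole ring core → C:4 H:5 N:1
  (− 2 ring H displaced by substituents)
  + CHO → C:1 H:1 O:1
  + OH → O:1 H:1
Element totals:
  C: 5
  H: 5
  N: 1
  O: 2
Molecular formula: C5H5NO2.
  M = 5(12.011) + 5(1.008) + 14.007 + 2(15.999)
    = 60.055 + 5.040 + 14.007 + 31.998 = 111.100

111.10 g/mol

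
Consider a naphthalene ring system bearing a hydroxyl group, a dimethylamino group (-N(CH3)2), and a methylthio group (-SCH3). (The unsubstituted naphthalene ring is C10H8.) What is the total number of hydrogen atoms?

Atom tally by fragment:
  naphthalene ring system core → C:10 H:8
  (− 3 ring H displaced by substituents)
  + OH → O:1 H:1
  + N(CH3)2 → N:1 C:2 H:6
  + SCH3 → C:1 H:3 S:1
Element totals:
  C: 13
  H: 15
  N: 1
  O: 1
  S: 1

15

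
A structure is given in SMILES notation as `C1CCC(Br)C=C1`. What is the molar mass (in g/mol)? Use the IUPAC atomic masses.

Atom tally by fragment:
  cyclohexene ring core → C:6 H:10
  (− 1 ring H displaced by substituents)
  + Br → Br:1
Element totals:
  C: 6
  H: 9
  Br: 1
Molecular formula: C6H9Br.
  M = 6(12.011) + 9(1.008) + 79.904
    = 72.066 + 9.072 + 79.904 = 161.042

161.04 g/mol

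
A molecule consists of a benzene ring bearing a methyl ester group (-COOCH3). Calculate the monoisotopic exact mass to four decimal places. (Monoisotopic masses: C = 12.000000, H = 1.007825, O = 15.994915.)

136.0524

Atom tally by fragment:
  benzene ring core → C:6 H:6
  (− 1 ring H displaced by substituents)
  + COOCH3 → C:2 H:3 O:2
Element totals:
  C: 8
  H: 8
  O: 2
Molecular formula: C8H8O2.
  M = 8(12.0) + 8(1.007825) + 2(15.994915)
    = 96.000000 + 8.062600 + 31.989830 = 136.052430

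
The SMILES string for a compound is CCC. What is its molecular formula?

Atom tally by fragment:
  CH3 → C:1 H:3
  CH2 → C:1 H:2
  CH3 → C:1 H:3
Element totals:
  C: 3
  H: 8

C3H8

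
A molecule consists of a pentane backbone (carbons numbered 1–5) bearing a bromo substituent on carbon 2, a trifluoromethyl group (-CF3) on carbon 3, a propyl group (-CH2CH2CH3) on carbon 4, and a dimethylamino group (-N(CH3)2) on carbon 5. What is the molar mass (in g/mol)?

304.19 g/mol

Atom tally by fragment:
  CH3 → C:1 H:3
  CH(Br) → C:1 H:1 Br:1
  CH(CF3) → C:2 H:1 F:3
  CH(CH2CH2CH3) → C:4 H:8
  CH2N(CH3)2 → C:3 H:8 N:1
Element totals:
  C: 11
  H: 21
  Br: 1
  F: 3
  N: 1
Molecular formula: C11H21BrF3N.
  M = 11(12.011) + 21(1.008) + 79.904 + 3(18.998) + 14.007
    = 132.121 + 21.168 + 79.904 + 56.994 + 14.007 = 304.194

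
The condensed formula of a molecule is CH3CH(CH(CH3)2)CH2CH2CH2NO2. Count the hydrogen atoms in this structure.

17

Element totals:
  C: 8
  H: 17
  N: 1
  O: 2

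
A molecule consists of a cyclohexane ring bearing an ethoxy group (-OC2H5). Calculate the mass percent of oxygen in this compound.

12.48%

Atom tally by fragment:
  cyclohexane ring core → C:6 H:12
  (− 1 ring H displaced by substituents)
  + OC2H5 → C:2 H:5 O:1
Element totals:
  C: 8
  H: 16
  O: 1
Molecular formula: C8H16O.
Molar mass = 128.215 g/mol.
Mass from O: 1 × 15.999 = 15.999 g/mol.
%O = 15.999 / 128.215 × 100 = 12.48%.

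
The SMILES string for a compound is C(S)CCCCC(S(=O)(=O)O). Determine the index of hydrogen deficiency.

0

Atom tally by fragment:
  HSCH2 → C:1 H:3 S:1
  CH2 → C:1 H:2
  CH2 → C:1 H:2
  CH2 → C:1 H:2
  CH2 → C:1 H:2
  CH2SO3H → C:1 H:3 S:1 O:3
Element totals:
  C: 6
  H: 14
  O: 3
  S: 2
Molecular formula: C6H14O3S2.
DoU = (2C + 2 + N − H − X) / 2 = (2·6 + 2 + 0 − 14 − 0) / 2 = 0.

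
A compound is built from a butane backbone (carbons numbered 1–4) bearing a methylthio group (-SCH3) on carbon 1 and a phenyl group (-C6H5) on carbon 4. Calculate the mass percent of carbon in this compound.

Atom tally by fragment:
  CH3SCH2 → C:2 H:5 S:1
  CH2 → C:1 H:2
  CH2 → C:1 H:2
  CH2C6H5 → C:7 H:7
Element totals:
  C: 11
  H: 16
  S: 1
Molecular formula: C11H16S.
Molar mass = 180.309 g/mol.
Mass from C: 11 × 12.011 = 132.121 g/mol.
%C = 132.121 / 180.309 × 100 = 73.27%.

73.27%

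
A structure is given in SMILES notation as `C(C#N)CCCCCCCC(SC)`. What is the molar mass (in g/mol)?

Atom tally by fragment:
  NCCH2 → C:2 H:2 N:1
  CH2 → C:1 H:2
  CH2 → C:1 H:2
  CH2 → C:1 H:2
  CH2 → C:1 H:2
  CH2 → C:1 H:2
  CH2 → C:1 H:2
  CH2 → C:1 H:2
  CH2SCH3 → C:2 H:5 S:1
Element totals:
  C: 11
  H: 21
  N: 1
  S: 1
Molecular formula: C11H21NS.
  M = 11(12.011) + 21(1.008) + 14.007 + 32.06
    = 132.121 + 21.168 + 14.007 + 32.060 = 199.356

199.36 g/mol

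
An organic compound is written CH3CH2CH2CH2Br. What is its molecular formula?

Element totals:
  C: 4
  H: 9
  Br: 1

C4H9Br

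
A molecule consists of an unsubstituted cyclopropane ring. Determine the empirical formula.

Atom tally by fragment:
  cyclopropane ring core → C:3 H:6
Element totals:
  C: 3
  H: 6
Molecular formula: C3H6.
gcd of subscripts = 3; dividing each by 3:
  C: 3/3 = 1
  H: 6/3 = 2

CH2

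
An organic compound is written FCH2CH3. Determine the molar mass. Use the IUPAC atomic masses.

48.06 g/mol

Atom tally by fragment:
  FCH2 → C:1 H:2 F:1
  CH3 → C:1 H:3
Element totals:
  C: 2
  H: 5
  F: 1
Molecular formula: C2H5F.
  M = 2(12.011) + 5(1.008) + 18.998
    = 24.022 + 5.040 + 18.998 = 48.060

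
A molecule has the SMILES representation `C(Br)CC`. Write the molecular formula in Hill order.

Atom tally by fragment:
  BrCH2 → C:1 H:2 Br:1
  CH2 → C:1 H:2
  CH3 → C:1 H:3
Element totals:
  C: 3
  H: 7
  Br: 1

C3H7Br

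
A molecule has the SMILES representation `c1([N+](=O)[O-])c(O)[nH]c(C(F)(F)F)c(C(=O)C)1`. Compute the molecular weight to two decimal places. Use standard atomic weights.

238.12 g/mol

Atom tally by fragment:
  pyrrole ring core → C:4 H:5 N:1
  (− 4 ring H displaced by substituents)
  + NO2 → N:1 O:2
  + OH → O:1 H:1
  + CF3 → C:1 F:3
  + COCH3 → C:2 H:3 O:1
Element totals:
  C: 7
  H: 5
  F: 3
  N: 2
  O: 4
Molecular formula: C7H5F3N2O4.
  M = 7(12.011) + 5(1.008) + 3(18.998) + 2(14.007) + 4(15.999)
    = 84.077 + 5.040 + 56.994 + 28.014 + 63.996 = 238.121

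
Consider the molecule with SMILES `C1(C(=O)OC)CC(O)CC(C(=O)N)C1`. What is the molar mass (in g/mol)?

Atom tally by fragment:
  cyclohexane ring core → C:6 H:12
  (− 3 ring H displaced by substituents)
  + COOCH3 → C:2 H:3 O:2
  + OH → O:1 H:1
  + CONH2 → C:1 H:2 O:1 N:1
Element totals:
  C: 9
  H: 15
  N: 1
  O: 4
Molecular formula: C9H15NO4.
  M = 9(12.011) + 15(1.008) + 14.007 + 4(15.999)
    = 108.099 + 15.120 + 14.007 + 63.996 = 201.222

201.22 g/mol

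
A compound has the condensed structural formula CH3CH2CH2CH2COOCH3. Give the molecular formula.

Atom tally by fragment:
  CH3 → C:1 H:3
  CH2 → C:1 H:2
  CH2 → C:1 H:2
  CH2COOCH3 → C:3 H:5 O:2
Element totals:
  C: 6
  H: 12
  O: 2

C6H12O2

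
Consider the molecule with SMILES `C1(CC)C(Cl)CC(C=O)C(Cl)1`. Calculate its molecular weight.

Atom tally by fragment:
  cyclopentane ring core → C:5 H:10
  (− 4 ring H displaced by substituents)
  + C2H5 → C:2 H:5
  + Cl → Cl:1
  + CHO → C:1 H:1 O:1
  + Cl → Cl:1
Element totals:
  C: 8
  H: 12
  Cl: 2
  O: 1
Molecular formula: C8H12Cl2O.
  M = 8(12.011) + 12(1.008) + 2(35.45) + 15.999
    = 96.088 + 12.096 + 70.900 + 15.999 = 195.083

195.08 g/mol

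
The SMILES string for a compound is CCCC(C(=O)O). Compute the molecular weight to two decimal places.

102.13 g/mol

Atom tally by fragment:
  CH3 → C:1 H:3
  CH2 → C:1 H:2
  CH2 → C:1 H:2
  CH2COOH → C:2 H:3 O:2
Element totals:
  C: 5
  H: 10
  O: 2
Molecular formula: C5H10O2.
  M = 5(12.011) + 10(1.008) + 2(15.999)
    = 60.055 + 10.080 + 31.998 = 102.133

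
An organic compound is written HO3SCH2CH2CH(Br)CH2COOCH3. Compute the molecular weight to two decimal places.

Element totals:
  C: 6
  H: 11
  Br: 1
  O: 5
  S: 1
Molecular formula: C6H11BrO5S.
  M = 6(12.011) + 11(1.008) + 79.904 + 5(15.999) + 32.06
    = 72.066 + 11.088 + 79.904 + 79.995 + 32.060 = 275.113

275.11 g/mol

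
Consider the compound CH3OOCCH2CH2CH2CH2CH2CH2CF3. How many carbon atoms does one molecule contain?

Atom tally by fragment:
  CH3OOCCH2 → C:3 H:5 O:2
  CH2 → C:1 H:2
  CH2 → C:1 H:2
  CH2 → C:1 H:2
  CH2 → C:1 H:2
  CH2CF3 → C:2 H:2 F:3
Element totals:
  C: 9
  H: 15
  F: 3
  O: 2

9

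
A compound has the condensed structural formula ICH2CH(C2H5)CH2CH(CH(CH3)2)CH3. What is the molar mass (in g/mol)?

268.18 g/mol

Element totals:
  C: 10
  H: 21
  I: 1
Molecular formula: C10H21I.
  M = 10(12.011) + 21(1.008) + 126.904
    = 120.110 + 21.168 + 126.904 = 268.182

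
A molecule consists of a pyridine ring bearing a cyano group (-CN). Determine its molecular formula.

Atom tally by fragment:
  pyridine ring core → C:5 H:5 N:1
  (− 1 ring H displaced by substituents)
  + CN → C:1 N:1
Element totals:
  C: 6
  H: 4
  N: 2

C6H4N2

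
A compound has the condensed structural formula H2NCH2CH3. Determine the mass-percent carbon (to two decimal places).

53.28%

Atom tally by fragment:
  H2NCH2 → C:1 H:4 N:1
  CH3 → C:1 H:3
Element totals:
  C: 2
  H: 7
  N: 1
Molecular formula: C2H7N.
Molar mass = 45.085 g/mol.
Mass from C: 2 × 12.011 = 24.022 g/mol.
%C = 24.022 / 45.085 × 100 = 53.28%.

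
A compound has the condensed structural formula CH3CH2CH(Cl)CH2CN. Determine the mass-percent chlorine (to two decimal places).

Atom tally by fragment:
  CH3 → C:1 H:3
  CH2 → C:1 H:2
  CH(Cl) → C:1 H:1 Cl:1
  CH2CN → C:2 H:2 N:1
Element totals:
  C: 5
  H: 8
  Cl: 1
  N: 1
Molecular formula: C5H8ClN.
Molar mass = 117.576 g/mol.
Mass from Cl: 1 × 35.45 = 35.450 g/mol.
%Cl = 35.450 / 117.576 × 100 = 30.15%.

30.15%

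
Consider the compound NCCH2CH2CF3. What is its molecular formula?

C4H4F3N

Element totals:
  C: 4
  H: 4
  F: 3
  N: 1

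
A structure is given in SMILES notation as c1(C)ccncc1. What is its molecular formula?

C6H7N

Atom tally by fragment:
  pyridine ring core → C:5 H:5 N:1
  (− 1 ring H displaced by substituents)
  + CH3 → C:1 H:3
Element totals:
  C: 6
  H: 7
  N: 1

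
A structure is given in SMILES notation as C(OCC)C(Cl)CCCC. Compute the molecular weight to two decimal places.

164.67 g/mol

Atom tally by fragment:
  C2H5OCH2 → C:3 H:7 O:1
  CH(Cl) → C:1 H:1 Cl:1
  CH2 → C:1 H:2
  CH2 → C:1 H:2
  CH2 → C:1 H:2
  CH3 → C:1 H:3
Element totals:
  C: 8
  H: 17
  Cl: 1
  O: 1
Molecular formula: C8H17ClO.
  M = 8(12.011) + 17(1.008) + 35.45 + 15.999
    = 96.088 + 17.136 + 35.450 + 15.999 = 164.673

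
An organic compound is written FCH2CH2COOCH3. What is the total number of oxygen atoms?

2

Element totals:
  C: 4
  H: 7
  F: 1
  O: 2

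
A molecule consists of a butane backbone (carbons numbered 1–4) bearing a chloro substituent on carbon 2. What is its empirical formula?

C4H9Cl

Atom tally by fragment:
  CH3 → C:1 H:3
  CH(Cl) → C:1 H:1 Cl:1
  CH2 → C:1 H:2
  CH3 → C:1 H:3
Element totals:
  C: 4
  H: 9
  Cl: 1
Molecular formula: C4H9Cl.
gcd of subscripts (4, 1, 9) = 1, so the empirical formula equals the molecular formula.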